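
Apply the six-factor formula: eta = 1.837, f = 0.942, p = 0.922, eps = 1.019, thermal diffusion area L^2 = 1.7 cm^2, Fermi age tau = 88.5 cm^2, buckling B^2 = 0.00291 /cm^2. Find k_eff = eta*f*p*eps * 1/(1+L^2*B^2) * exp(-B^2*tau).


k_inf = eta*f*p*eps = 1.837*0.942*0.922*1.019 = 1.625793
P_TNL = 1/(1 + L^2*B^2) = 1/(1 + 1.7*0.00291) = 0.9950774
P_FNL = exp(-B^2*tau) = exp(-0.00291*88.5) = 0.7729546
k_eff = k_inf * P_TNL * P_FNL = 1.625793 * 0.9950774 * 0.7729546
k_eff = 1.2505

1.2505


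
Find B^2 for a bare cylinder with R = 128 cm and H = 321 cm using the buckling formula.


B^2 = (2.405/R)^2 + (pi/H)^2
B^2 = (2.405/128)^2 + (pi/321)^2
B^2 = 4.4881e-04 /cm^2

4.4881e-04


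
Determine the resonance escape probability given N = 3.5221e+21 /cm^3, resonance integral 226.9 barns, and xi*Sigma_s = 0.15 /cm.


p = exp(-N * I * 1e-24 / (xi*Sigma_s))
p = exp(-3.5221e+21 * 226.9 * 1e-24 / 0.15)
p = 0.0048549

0.0048549


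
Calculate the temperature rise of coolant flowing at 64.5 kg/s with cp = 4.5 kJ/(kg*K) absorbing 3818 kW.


dT = Q / (m_dot * cp)
dT = 3818 / (64.5 * 4.5)
dT = 13.154 C

13.154


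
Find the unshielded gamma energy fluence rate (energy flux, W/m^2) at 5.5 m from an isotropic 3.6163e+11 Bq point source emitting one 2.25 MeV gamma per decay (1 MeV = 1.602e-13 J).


psi = A * E * 1.602e-13 / (4*pi*r^2)
psi = 3.6163e+11 * 2.25 * 1.602e-13 / (4*pi*5.5^2)
psi = 3.4291e-04 W/m^2

3.4291e-04


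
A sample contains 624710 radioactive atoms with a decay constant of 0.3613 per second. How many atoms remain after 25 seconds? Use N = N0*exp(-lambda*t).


N = N0 * exp(-lambda * t)
N = 624710 * exp(-0.3613 * 25)
N = 74.630

74.630


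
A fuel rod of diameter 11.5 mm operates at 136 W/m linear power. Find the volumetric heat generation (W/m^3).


r = D / 2 / 1000 = 11.5 / 2 / 1000 = 0.00575 m
q''' = q' / (pi * r^2)
q''' = 136 / (pi * 0.00575^2)
q''' = 1.3093e+06 W/m^3

1.3093e+06


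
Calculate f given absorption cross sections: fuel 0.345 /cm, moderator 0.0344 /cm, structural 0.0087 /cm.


f = Sigma_a_fuel / (Sigma_a_fuel + Sigma_a_mod + Sigma_a_other)
f = 0.345 / (0.345 + 0.0344 + 0.0087)
f = 0.88895

0.88895


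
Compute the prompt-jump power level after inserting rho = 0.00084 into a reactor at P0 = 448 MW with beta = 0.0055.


P1/P0 = beta / (beta - rho)
P1/P0 = 0.0055 / (0.0055 - 0.00084) = 1.180258
P1 = 448 * 1.180258 = 528.76 MW

528.76


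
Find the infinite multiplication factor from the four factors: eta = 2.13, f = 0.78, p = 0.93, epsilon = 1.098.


k_inf = eta * f * p * epsilon
k_inf = 2.13 * 0.78 * 0.93 * 1.098
k_inf = 1.6965

1.6965


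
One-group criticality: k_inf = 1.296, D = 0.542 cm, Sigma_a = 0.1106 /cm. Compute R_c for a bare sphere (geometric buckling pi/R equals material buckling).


L^2 = D / Sigma_a = 0.542 / 0.1106 = 4.900542 cm^2
B_m^2 = (k_inf - 1) / L^2 = (1.296 - 1) / 4.900542 = 0.06040148 /cm^2
For a bare sphere: B_g = pi/R, so R_c = pi / sqrt(B_m^2)
R_c = pi / sqrt(0.06040148) = 12.783 cm

12.783


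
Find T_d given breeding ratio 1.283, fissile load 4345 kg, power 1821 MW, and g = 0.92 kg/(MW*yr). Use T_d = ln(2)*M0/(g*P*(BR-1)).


Breeding gain G = BR - 1 = 1.283 - 1 = 0.283
Fissile production rate = g * P * G = 0.92 * 1821 * 0.283 = 474.11556 kg/yr
T_d = ln(2) * M0 / (g * P * G)
T_d = ln(2) * 4345 / 474.11556 = 6.3523 yr

6.3523


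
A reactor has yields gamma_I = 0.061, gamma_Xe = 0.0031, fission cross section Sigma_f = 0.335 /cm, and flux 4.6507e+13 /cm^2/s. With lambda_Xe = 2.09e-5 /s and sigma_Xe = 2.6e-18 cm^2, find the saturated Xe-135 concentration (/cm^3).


Xe_eq = (gamma_I + gamma_Xe) * Sigma_f * phi / (lambda_Xe + sigma_Xe * phi)
Numerator = (0.061 + 0.0031) * 0.335 * 4.6507e+13 = 9.986681e+11
Denominator = 2.09e-5 + 2.6e-18 * 4.6507e+13 = 1.418182e-04
Xe_eq = 9.986681e+11 / 1.418182e-04 = 7.0419e+15 /cm^3

7.0419e+15


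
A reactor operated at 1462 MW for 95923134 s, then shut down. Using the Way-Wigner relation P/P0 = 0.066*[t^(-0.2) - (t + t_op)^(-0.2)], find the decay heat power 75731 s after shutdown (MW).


P/P0 = 0.066 * [t^(-0.2) - (t + t_op)^(-0.2)]
P/P0 = 0.066 * [75731^(-0.2) - (75731 + 95923134)^(-0.2)]
P/P0 = 0.066 * [0.1057171 - 0.02532484] = 0.005305889
P = 1462 * 0.005305889 = 7.7572 MW

7.7572


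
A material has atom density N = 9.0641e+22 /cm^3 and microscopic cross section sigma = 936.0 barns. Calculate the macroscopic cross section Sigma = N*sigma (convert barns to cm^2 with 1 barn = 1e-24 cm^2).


Sigma = N * sigma_barns * 1e-24
Sigma = 9.0641e+22 * 936.0 * 1e-24
Sigma = 84.840 /cm

84.840


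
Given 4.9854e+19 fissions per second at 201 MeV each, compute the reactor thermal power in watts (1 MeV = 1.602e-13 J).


P = fission_rate * E_MeV * 1.602e-13
P = 4.9854e+19 * 201 * 1.602e-13
P = 1.6053e+09 W

1.6053e+09


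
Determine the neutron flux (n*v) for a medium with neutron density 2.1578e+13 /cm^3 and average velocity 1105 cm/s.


phi = n * v
phi = 2.1578e+13 * 1105
phi = 2.3844e+16 /cm^2/s

2.3844e+16


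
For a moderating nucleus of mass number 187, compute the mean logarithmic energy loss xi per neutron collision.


xi = 1 + (A-1)^2/(2A) * ln((A-1)/(A+1))
xi = 1 + (187-1)^2/(2*187) * ln((187-1)/(187 +1))
xi = 0.010657

0.010657


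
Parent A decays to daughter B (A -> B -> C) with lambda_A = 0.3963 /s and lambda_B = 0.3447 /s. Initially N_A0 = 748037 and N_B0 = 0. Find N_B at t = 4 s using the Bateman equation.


N_B(t) = lambda_A * N_A0 / (lambda_B - lambda_A) * [exp(-lambda_A*t) - exp(-lambda_B*t)]
exp(-0.3963*4) = 0.2049068; exp(-0.3447*4) = 0.2518806
N_B = 0.3963 * 748037 / (0.3447 - 0.3963) * (0.2049068 - 0.2518806)
N_B = 269869

269869


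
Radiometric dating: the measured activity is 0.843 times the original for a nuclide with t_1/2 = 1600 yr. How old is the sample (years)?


lambda = ln(2) / t_half = ln(2) / 1600 = 4.332170e-04 /yr
t = -ln(A/A0) / lambda
t = -ln(0.843) / 4.332170e-04
t = 394.23 yr

394.23


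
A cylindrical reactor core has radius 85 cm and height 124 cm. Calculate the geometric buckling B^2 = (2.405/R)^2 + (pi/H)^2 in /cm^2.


B^2 = (2.405/R)^2 + (pi/H)^2
B^2 = (2.405/85)^2 + (pi/124)^2
B^2 = 0.0014424 /cm^2

0.0014424


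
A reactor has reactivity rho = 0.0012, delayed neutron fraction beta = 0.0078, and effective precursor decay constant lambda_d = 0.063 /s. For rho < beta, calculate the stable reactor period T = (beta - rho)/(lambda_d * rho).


T = (beta - rho) / (lambda_d * rho)
T = (0.0078 - 0.0012) / (0.063 * 0.0012)
T = 87.302 s

87.302


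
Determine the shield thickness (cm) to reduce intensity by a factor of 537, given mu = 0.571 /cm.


x = ln(factor) / mu
x = ln(537) / 0.571
x = 11.009 cm

11.009


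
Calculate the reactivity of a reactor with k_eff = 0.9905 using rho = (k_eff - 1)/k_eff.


rho = (k_eff - 1) / k_eff
rho = (0.9905 - 1) / 0.9905
rho = -0.0095911

-0.0095911


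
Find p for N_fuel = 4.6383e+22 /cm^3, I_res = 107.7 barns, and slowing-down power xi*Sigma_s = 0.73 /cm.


p = exp(-N * I * 1e-24 / (xi*Sigma_s))
p = exp(-4.6383e+22 * 107.7 * 1e-24 / 0.73)
p = 0.0010668

0.0010668


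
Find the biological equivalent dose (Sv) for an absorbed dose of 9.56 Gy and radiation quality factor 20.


H = D * Q
H = 9.56 * 20
H = 191.20 Sv

191.20


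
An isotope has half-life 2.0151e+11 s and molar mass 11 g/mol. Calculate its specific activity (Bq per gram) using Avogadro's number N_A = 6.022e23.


lambda = ln(2) / t_half = ln(2) / 2.0151e+11 = 3.439766e-12 /s
SA = lambda * N_A / M
SA = 3.439766e-12 * 6.022e23 / 11
SA = 1.8831e+11 Bq/g

1.8831e+11


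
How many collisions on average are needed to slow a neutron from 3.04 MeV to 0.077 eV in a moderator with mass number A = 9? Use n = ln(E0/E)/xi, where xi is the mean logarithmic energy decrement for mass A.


xi = 1 + (A-1)^2/(2A)*ln((A-1)/(A+1)) = 0.2066007 (for A = 9)
n = ln(E0/E) / xi
n = ln(3.04e6 / 0.077) / 0.2066007
n = ln(3.948052e+07) / 0.2066007 = 84.662

84.662


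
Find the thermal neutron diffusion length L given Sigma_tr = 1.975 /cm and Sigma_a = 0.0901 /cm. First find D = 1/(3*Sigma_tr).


D = 1 / (3 * Sigma_tr) = 1 / (3 * 1.975) = 0.1687764 cm
L = sqrt(D / Sigma_a)
L = sqrt(0.1687764 / 0.0901)
L = 1.3687 cm

1.3687


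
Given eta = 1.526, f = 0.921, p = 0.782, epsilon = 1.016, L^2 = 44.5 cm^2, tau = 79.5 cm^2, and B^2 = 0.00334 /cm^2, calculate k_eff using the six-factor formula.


k_inf = eta*f*p*eps = 1.526*0.921*0.782*1.016 = 1.116644
P_TNL = 1/(1 + L^2*B^2) = 1/(1 + 44.5*0.00334) = 0.8706024
P_FNL = exp(-B^2*tau) = exp(-0.00334*79.5) = 0.7667994
k_eff = k_inf * P_TNL * P_FNL = 1.116644 * 0.8706024 * 0.7667994
k_eff = 0.74545

0.74545


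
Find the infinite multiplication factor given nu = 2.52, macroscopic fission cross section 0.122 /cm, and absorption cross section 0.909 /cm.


k_inf = nu * Sigma_f / Sigma_a
k_inf = 2.52 * 0.122 / 0.909
k_inf = 0.33822

0.33822


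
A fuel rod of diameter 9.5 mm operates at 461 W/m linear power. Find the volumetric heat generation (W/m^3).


r = D / 2 / 1000 = 9.5 / 2 / 1000 = 0.00475 m
q''' = q' / (pi * r^2)
q''' = 461 / (pi * 0.00475^2)
q''' = 6.5037e+06 W/m^3

6.5037e+06


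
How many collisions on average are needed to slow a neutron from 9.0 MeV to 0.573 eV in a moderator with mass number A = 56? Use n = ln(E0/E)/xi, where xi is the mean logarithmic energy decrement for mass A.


xi = 1 + (A-1)^2/(2A)*ln((A-1)/(A+1)) = 0.03529286 (for A = 56)
n = ln(E0/E) / xi
n = ln(9.0e6 / 0.573) / 0.03529286
n = ln(1.570681e+07) / 0.03529286 = 469.49

469.49


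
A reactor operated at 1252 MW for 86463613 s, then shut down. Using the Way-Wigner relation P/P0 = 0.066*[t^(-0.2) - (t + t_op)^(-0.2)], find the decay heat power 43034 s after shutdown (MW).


P/P0 = 0.066 * [t^(-0.2) - (t + t_op)^(-0.2)]
P/P0 = 0.066 * [43034^(-0.2) - (43034 + 86463613)^(-0.2)]
P/P0 = 0.066 * [0.1183689 - 0.02585771] = 0.006105739
P = 1252 * 0.006105739 = 7.6444 MW

7.6444


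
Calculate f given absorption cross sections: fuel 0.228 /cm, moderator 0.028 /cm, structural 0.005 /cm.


f = Sigma_a_fuel / (Sigma_a_fuel + Sigma_a_mod + Sigma_a_other)
f = 0.228 / (0.228 + 0.028 + 0.005)
f = 0.87356

0.87356


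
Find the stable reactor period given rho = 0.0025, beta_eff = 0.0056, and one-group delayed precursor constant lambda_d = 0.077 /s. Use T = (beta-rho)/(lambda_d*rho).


T = (beta - rho) / (lambda_d * rho)
T = (0.0056 - 0.0025) / (0.077 * 0.0025)
T = 16.104 s

16.104


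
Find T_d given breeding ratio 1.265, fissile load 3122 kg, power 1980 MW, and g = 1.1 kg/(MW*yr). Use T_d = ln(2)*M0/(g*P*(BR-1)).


Breeding gain G = BR - 1 = 1.265 - 1 = 0.265
Fissile production rate = g * P * G = 1.1 * 1980 * 0.265 = 577.17 kg/yr
T_d = ln(2) * M0 / (g * P * G)
T_d = ln(2) * 3122 / 577.17 = 3.7493 yr

3.7493


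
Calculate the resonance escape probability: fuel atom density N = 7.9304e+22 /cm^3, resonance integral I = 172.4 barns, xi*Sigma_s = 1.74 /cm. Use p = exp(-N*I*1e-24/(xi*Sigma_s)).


p = exp(-N * I * 1e-24 / (xi*Sigma_s))
p = exp(-7.9304e+22 * 172.4 * 1e-24 / 1.74)
p = 3.8685e-04

3.8685e-04


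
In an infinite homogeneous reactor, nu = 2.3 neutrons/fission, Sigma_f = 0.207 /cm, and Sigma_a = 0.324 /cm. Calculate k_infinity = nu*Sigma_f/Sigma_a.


k_inf = nu * Sigma_f / Sigma_a
k_inf = 2.3 * 0.207 / 0.324
k_inf = 1.4694

1.4694


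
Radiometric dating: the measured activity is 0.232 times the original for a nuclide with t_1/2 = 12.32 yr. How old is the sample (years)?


lambda = ln(2) / t_half = ln(2) / 12.32 = 0.05626195 /yr
t = -ln(A/A0) / lambda
t = -ln(0.232) / 0.05626195
t = 25.968 yr

25.968


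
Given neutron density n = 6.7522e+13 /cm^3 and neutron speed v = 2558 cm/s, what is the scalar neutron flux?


phi = n * v
phi = 6.7522e+13 * 2558
phi = 1.7272e+17 /cm^2/s

1.7272e+17


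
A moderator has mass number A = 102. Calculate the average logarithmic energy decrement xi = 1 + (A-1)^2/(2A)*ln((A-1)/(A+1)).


xi = 1 + (A-1)^2/(2A) * ln((A-1)/(A+1))
xi = 1 + (102-1)^2/(2*102) * ln((102-1)/(102 +1))
xi = 0.019480

0.019480


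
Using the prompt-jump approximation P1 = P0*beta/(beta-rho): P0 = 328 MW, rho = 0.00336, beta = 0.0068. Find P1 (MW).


P1/P0 = beta / (beta - rho)
P1/P0 = 0.0068 / (0.0068 - 0.00336) = 1.976744
P1 = 328 * 1.976744 = 648.37 MW

648.37


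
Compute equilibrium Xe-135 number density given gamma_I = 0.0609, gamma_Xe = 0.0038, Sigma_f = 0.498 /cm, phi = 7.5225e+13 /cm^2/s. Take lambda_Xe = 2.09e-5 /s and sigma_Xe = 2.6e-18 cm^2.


Xe_eq = (gamma_I + gamma_Xe) * Sigma_f * phi / (lambda_Xe + sigma_Xe * phi)
Numerator = (0.0609 + 0.0038) * 0.498 * 7.5225e+13 = 2.423795e+12
Denominator = 2.09e-5 + 2.6e-18 * 7.5225e+13 = 2.164850e-04
Xe_eq = 2.423795e+12 / 2.164850e-04 = 1.1196e+16 /cm^3

1.1196e+16


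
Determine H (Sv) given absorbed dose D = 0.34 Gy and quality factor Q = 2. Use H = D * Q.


H = D * Q
H = 0.34 * 2
H = 0.68000 Sv

0.68000


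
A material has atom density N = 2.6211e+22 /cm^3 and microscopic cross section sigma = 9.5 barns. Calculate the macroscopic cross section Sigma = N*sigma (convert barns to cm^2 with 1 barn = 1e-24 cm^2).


Sigma = N * sigma_barns * 1e-24
Sigma = 2.6211e+22 * 9.5 * 1e-24
Sigma = 0.24900 /cm

0.24900


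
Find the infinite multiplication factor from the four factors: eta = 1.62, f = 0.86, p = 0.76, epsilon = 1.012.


k_inf = eta * f * p * epsilon
k_inf = 1.62 * 0.86 * 0.76 * 1.012
k_inf = 1.0715

1.0715


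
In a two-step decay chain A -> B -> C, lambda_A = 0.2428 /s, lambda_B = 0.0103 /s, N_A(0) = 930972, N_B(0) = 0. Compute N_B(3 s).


N_B(t) = lambda_A * N_A0 / (lambda_B - lambda_A) * [exp(-lambda_A*t) - exp(-lambda_B*t)]
exp(-0.2428*3) = 0.4826807; exp(-0.0103*3) = 0.9695725
N_B = 0.2428 * 930972 / (0.0103 - 0.2428) * (0.4826807 - 0.9695725)
N_B = 473364

473364


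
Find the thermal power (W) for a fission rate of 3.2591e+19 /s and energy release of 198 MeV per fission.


P = fission_rate * E_MeV * 1.602e-13
P = 3.2591e+19 * 198 * 1.602e-13
P = 1.0338e+09 W

1.0338e+09


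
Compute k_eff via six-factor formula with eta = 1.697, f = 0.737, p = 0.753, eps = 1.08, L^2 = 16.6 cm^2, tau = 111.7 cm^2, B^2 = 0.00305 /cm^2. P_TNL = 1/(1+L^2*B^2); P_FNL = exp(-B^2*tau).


k_inf = eta*f*p*eps = 1.697*0.737*0.753*1.08 = 1.017110
P_TNL = 1/(1 + L^2*B^2) = 1/(1 + 16.6*0.00305) = 0.9518099
P_FNL = exp(-B^2*tau) = exp(-0.00305*111.7) = 0.7112829
k_eff = k_inf * P_TNL * P_FNL = 1.017110 * 0.9518099 * 0.7112829
k_eff = 0.68859

0.68859


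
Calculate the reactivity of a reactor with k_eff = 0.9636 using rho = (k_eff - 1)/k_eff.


rho = (k_eff - 1) / k_eff
rho = (0.9636 - 1) / 0.9636
rho = -0.037775

-0.037775


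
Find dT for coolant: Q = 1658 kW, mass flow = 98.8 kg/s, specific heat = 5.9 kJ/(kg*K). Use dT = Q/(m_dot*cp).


dT = Q / (m_dot * cp)
dT = 1658 / (98.8 * 5.9)
dT = 2.8443 C

2.8443


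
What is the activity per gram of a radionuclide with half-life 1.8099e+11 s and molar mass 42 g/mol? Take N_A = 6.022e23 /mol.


lambda = ln(2) / t_half = ln(2) / 1.8099e+11 = 3.829754e-12 /s
SA = lambda * N_A / M
SA = 3.829754e-12 * 6.022e23 / 42
SA = 5.4911e+10 Bq/g

5.4911e+10


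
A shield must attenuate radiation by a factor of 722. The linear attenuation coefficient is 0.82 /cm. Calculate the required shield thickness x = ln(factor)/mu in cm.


x = ln(factor) / mu
x = ln(722) / 0.82
x = 8.0269 cm

8.0269


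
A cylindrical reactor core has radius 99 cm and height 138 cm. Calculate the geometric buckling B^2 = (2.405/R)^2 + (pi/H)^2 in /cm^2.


B^2 = (2.405/R)^2 + (pi/H)^2
B^2 = (2.405/99)^2 + (pi/138)^2
B^2 = 0.0011084 /cm^2

0.0011084


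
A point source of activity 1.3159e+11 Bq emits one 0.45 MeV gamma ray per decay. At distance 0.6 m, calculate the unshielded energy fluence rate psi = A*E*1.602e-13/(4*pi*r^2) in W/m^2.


psi = A * E * 1.602e-13 / (4*pi*r^2)
psi = 1.3159e+11 * 0.45 * 1.602e-13 / (4*pi*0.6^2)
psi = 0.0020969 W/m^2

0.0020969


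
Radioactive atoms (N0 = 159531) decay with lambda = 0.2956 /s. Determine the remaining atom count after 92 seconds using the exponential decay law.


N = N0 * exp(-lambda * t)
N = 159531 * exp(-0.2956 * 92)
N = 2.4667e-07

2.4667e-07


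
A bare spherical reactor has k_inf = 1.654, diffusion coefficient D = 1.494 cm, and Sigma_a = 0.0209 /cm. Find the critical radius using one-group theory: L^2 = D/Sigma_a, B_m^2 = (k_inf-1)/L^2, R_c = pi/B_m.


L^2 = D / Sigma_a = 1.494 / 0.0209 = 71.48325 cm^2
B_m^2 = (k_inf - 1) / L^2 = (1.654 - 1) / 71.48325 = 0.009148996 /cm^2
For a bare sphere: B_g = pi/R, so R_c = pi / sqrt(B_m^2)
R_c = pi / sqrt(0.009148996) = 32.845 cm

32.845


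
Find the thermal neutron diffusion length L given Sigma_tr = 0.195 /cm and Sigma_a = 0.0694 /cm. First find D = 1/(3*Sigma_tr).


D = 1 / (3 * Sigma_tr) = 1 / (3 * 0.195) = 1.709402 cm
L = sqrt(D / Sigma_a)
L = sqrt(1.709402 / 0.0694)
L = 4.9630 cm

4.9630


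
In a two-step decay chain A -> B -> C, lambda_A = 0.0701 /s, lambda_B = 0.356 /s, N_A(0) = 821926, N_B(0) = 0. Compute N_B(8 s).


N_B(t) = lambda_A * N_A0 / (lambda_B - lambda_A) * [exp(-lambda_A*t) - exp(-lambda_B*t)]
exp(-0.0701*8) = 0.5707523; exp(-0.356*8) = 0.05796013
N_B = 0.0701 * 821926 / (0.356 - 0.0701) * (0.5707523 - 0.05796013)
N_B = 103342

103342


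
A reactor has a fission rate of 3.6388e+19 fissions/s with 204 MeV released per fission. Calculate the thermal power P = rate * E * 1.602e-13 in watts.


P = fission_rate * E_MeV * 1.602e-13
P = 3.6388e+19 * 204 * 1.602e-13
P = 1.1892e+09 W

1.1892e+09


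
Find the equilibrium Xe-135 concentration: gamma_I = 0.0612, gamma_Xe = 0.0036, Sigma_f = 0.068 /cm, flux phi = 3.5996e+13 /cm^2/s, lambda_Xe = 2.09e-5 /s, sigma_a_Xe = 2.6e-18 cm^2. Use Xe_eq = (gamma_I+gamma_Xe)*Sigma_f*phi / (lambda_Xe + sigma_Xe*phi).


Xe_eq = (gamma_I + gamma_Xe) * Sigma_f * phi / (lambda_Xe + sigma_Xe * phi)
Numerator = (0.0612 + 0.0036) * 0.068 * 3.5996e+13 = 1.586128e+11
Denominator = 2.09e-5 + 2.6e-18 * 3.5996e+13 = 1.144896e-04
Xe_eq = 1.586128e+11 / 1.144896e-04 = 1.3854e+15 /cm^3

1.3854e+15


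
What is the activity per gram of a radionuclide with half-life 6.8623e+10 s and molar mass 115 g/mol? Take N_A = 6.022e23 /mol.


lambda = ln(2) / t_half = ln(2) / 6.8623e+10 = 1.010080e-11 /s
SA = lambda * N_A / M
SA = 1.010080e-11 * 6.022e23 / 115
SA = 5.2893e+10 Bq/g

5.2893e+10


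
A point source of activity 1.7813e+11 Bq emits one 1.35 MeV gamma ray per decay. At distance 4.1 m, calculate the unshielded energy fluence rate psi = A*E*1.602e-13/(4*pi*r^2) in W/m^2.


psi = A * E * 1.602e-13 / (4*pi*r^2)
psi = 1.7813e+11 * 1.35 * 1.602e-13 / (4*pi*4.1^2)
psi = 1.8237e-04 W/m^2

1.8237e-04


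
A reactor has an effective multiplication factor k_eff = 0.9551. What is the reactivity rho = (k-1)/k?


rho = (k_eff - 1) / k_eff
rho = (0.9551 - 1) / 0.9551
rho = -0.047011

-0.047011


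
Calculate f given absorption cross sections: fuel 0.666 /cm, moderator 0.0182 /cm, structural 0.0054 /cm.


f = Sigma_a_fuel / (Sigma_a_fuel + Sigma_a_mod + Sigma_a_other)
f = 0.666 / (0.666 + 0.0182 + 0.0054)
f = 0.96578

0.96578


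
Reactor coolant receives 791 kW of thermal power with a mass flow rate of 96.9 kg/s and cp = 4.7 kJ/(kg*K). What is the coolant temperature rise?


dT = Q / (m_dot * cp)
dT = 791 / (96.9 * 4.7)
dT = 1.7368 C

1.7368


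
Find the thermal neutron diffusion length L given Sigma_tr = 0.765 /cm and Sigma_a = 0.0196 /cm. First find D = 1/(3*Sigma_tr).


D = 1 / (3 * Sigma_tr) = 1 / (3 * 0.765) = 0.4357298 cm
L = sqrt(D / Sigma_a)
L = sqrt(0.4357298 / 0.0196)
L = 4.7150 cm

4.7150


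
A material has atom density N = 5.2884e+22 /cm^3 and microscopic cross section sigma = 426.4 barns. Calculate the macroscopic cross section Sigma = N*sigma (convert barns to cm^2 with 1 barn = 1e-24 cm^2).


Sigma = N * sigma_barns * 1e-24
Sigma = 5.2884e+22 * 426.4 * 1e-24
Sigma = 22.550 /cm

22.550


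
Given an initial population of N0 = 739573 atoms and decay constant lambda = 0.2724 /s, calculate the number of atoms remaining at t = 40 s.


N = N0 * exp(-lambda * t)
N = 739573 * exp(-0.2724 * 40)
N = 13.706

13.706


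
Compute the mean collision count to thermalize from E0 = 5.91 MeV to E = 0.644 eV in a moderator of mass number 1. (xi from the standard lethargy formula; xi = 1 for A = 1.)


xi = 1 + (A-1)^2/(2A)*ln((A-1)/(A+1)) = 1 (for A = 1)
n = ln(E0/E) / xi
n = ln(5.91e6 / 0.644) / 1
n = ln(9.177019e+06) / 1 = 16.032

16.032


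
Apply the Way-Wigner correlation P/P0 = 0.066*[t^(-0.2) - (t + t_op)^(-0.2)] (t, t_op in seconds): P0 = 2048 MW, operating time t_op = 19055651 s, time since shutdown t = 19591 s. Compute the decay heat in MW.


P/P0 = 0.066 * [t^(-0.2) - (t + t_op)^(-0.2)]
P/P0 = 0.066 * [19591^(-0.2) - (19591 + 19055651)^(-0.2)]
P/P0 = 0.066 * [0.1385443 - 0.03498694] = 0.006834786
P = 2048 * 0.006834786 = 13.998 MW

13.998


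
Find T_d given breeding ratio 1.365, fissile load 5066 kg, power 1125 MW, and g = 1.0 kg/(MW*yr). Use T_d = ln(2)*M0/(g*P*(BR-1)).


Breeding gain G = BR - 1 = 1.365 - 1 = 0.365
Fissile production rate = g * P * G = 1.0 * 1125 * 0.365 = 410.625 kg/yr
T_d = ln(2) * M0 / (g * P * G)
T_d = ln(2) * 5066 / 410.625 = 8.5516 yr

8.5516


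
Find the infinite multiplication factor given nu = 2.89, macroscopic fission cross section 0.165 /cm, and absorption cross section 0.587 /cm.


k_inf = nu * Sigma_f / Sigma_a
k_inf = 2.89 * 0.165 / 0.587
k_inf = 0.81235

0.81235


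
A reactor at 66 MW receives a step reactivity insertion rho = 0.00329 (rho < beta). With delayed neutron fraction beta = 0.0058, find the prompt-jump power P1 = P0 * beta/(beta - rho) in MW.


P1/P0 = beta / (beta - rho)
P1/P0 = 0.0058 / (0.0058 - 0.00329) = 2.310757
P1 = 66 * 2.310757 = 152.51 MW

152.51


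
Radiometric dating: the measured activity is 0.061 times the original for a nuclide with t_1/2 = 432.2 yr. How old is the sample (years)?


lambda = ln(2) / t_half = ln(2) / 432.2 = 0.001603765 /yr
t = -ln(A/A0) / lambda
t = -ln(0.061) / 0.001603765
t = 1743.9 yr

1743.9


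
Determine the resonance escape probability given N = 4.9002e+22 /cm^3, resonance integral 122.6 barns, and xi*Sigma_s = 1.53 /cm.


p = exp(-N * I * 1e-24 / (xi*Sigma_s))
p = exp(-4.9002e+22 * 122.6 * 1e-24 / 1.53)
p = 0.019711

0.019711


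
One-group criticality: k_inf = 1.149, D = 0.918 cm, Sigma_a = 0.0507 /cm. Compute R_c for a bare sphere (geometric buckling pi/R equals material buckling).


L^2 = D / Sigma_a = 0.918 / 0.0507 = 18.10651 cm^2
B_m^2 = (k_inf - 1) / L^2 = (1.149 - 1) / 18.10651 = 0.008229084 /cm^2
For a bare sphere: B_g = pi/R, so R_c = pi / sqrt(B_m^2)
R_c = pi / sqrt(0.008229084) = 34.632 cm

34.632


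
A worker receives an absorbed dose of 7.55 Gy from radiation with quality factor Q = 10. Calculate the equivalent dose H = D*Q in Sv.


H = D * Q
H = 7.55 * 10
H = 75.500 Sv

75.500


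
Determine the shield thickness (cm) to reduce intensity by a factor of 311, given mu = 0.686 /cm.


x = ln(factor) / mu
x = ln(311) / 0.686
x = 8.3670 cm

8.3670


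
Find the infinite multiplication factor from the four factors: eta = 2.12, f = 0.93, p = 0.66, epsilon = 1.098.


k_inf = eta * f * p * epsilon
k_inf = 2.12 * 0.93 * 0.66 * 1.098
k_inf = 1.4288

1.4288


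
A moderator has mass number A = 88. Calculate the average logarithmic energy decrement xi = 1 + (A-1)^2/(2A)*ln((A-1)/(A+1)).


xi = 1 + (A-1)^2/(2A) * ln((A-1)/(A+1))
xi = 1 + (88-1)^2/(2*88) * ln((88-1)/(88 +1))
xi = 0.022556

0.022556


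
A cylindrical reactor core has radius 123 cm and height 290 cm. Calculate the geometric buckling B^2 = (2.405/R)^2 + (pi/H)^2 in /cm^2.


B^2 = (2.405/R)^2 + (pi/H)^2
B^2 = (2.405/123)^2 + (pi/290)^2
B^2 = 4.9967e-04 /cm^2

4.9967e-04


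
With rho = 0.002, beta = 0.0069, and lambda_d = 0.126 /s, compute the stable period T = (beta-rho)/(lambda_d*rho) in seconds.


T = (beta - rho) / (lambda_d * rho)
T = (0.0069 - 0.002) / (0.126 * 0.002)
T = 19.444 s

19.444


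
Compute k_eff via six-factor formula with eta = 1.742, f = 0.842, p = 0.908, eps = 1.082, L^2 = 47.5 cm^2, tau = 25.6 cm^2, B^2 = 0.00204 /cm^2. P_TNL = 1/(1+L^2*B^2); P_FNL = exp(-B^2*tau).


k_inf = eta*f*p*eps = 1.742*0.842*0.908*1.082 = 1.441031
P_TNL = 1/(1 + L^2*B^2) = 1/(1 + 47.5*0.00204) = 0.9116601
P_FNL = exp(-B^2*tau) = exp(-0.00204*25.6) = 0.9491162
k_eff = k_inf * P_TNL * P_FNL = 1.441031 * 0.9116601 * 0.9491162
k_eff = 1.2469

1.2469


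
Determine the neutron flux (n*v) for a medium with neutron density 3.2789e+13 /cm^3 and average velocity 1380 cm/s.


phi = n * v
phi = 3.2789e+13 * 1380
phi = 4.5249e+16 /cm^2/s

4.5249e+16


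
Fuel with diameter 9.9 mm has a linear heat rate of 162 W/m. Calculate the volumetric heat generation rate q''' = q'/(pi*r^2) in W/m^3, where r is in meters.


r = D / 2 / 1000 = 9.9 / 2 / 1000 = 0.00495 m
q''' = q' / (pi * r^2)
q''' = 162 / (pi * 0.00495^2)
q''' = 2.1045e+06 W/m^3

2.1045e+06


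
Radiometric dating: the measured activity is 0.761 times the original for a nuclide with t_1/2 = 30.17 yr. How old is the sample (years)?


lambda = ln(2) / t_half = ln(2) / 30.17 = 0.02297472 /yr
t = -ln(A/A0) / lambda
t = -ln(0.761) / 0.02297472
t = 11.888 yr

11.888


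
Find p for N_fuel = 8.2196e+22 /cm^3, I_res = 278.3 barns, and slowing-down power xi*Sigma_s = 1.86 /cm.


p = exp(-N * I * 1e-24 / (xi*Sigma_s))
p = exp(-8.2196e+22 * 278.3 * 1e-24 / 1.86)
p = 4.5587e-06

4.5587e-06


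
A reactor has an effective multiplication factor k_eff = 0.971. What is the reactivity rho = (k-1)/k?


rho = (k_eff - 1) / k_eff
rho = (0.971 - 1) / 0.971
rho = -0.029866

-0.029866


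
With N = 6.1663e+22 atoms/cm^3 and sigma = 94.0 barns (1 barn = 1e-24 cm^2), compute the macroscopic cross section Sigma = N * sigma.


Sigma = N * sigma_barns * 1e-24
Sigma = 6.1663e+22 * 94.0 * 1e-24
Sigma = 5.7963 /cm

5.7963


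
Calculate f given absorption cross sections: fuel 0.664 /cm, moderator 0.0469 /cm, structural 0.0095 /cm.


f = Sigma_a_fuel / (Sigma_a_fuel + Sigma_a_mod + Sigma_a_other)
f = 0.664 / (0.664 + 0.0469 + 0.0095)
f = 0.92171

0.92171


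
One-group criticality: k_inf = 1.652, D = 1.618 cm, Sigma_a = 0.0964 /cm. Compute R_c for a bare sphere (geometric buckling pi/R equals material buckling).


L^2 = D / Sigma_a = 1.618 / 0.0964 = 16.78423 cm^2
B_m^2 = (k_inf - 1) / L^2 = (1.652 - 1) / 16.78423 = 0.03884599 /cm^2
For a bare sphere: B_g = pi/R, so R_c = pi / sqrt(B_m^2)
R_c = pi / sqrt(0.03884599) = 15.940 cm

15.940


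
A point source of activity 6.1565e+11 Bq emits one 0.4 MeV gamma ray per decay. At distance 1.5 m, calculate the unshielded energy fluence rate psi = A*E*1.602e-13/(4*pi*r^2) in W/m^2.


psi = A * E * 1.602e-13 / (4*pi*r^2)
psi = 6.1565e+11 * 0.4 * 1.602e-13 / (4*pi*1.5^2)
psi = 0.0013953 W/m^2

0.0013953


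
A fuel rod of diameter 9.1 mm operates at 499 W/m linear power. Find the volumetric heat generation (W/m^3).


r = D / 2 / 1000 = 9.1 / 2 / 1000 = 0.00455 m
q''' = q' / (pi * r^2)
q''' = 499 / (pi * 0.00455^2)
q''' = 7.6723e+06 W/m^3

7.6723e+06


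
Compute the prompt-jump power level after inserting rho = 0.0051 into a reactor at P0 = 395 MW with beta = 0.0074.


P1/P0 = beta / (beta - rho)
P1/P0 = 0.0074 / (0.0074 - 0.0051) = 3.217391
P1 = 395 * 3.217391 = 1270.9 MW

1270.9


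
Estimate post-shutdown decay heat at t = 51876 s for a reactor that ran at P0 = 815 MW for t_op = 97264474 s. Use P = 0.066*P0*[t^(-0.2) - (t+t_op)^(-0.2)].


P/P0 = 0.066 * [t^(-0.2) - (t + t_op)^(-0.2)]
P/P0 = 0.066 * [51876^(-0.2) - (51876 + 97264474)^(-0.2)]
P/P0 = 0.066 * [0.1140267 - 0.02525590] = 0.005858873
P = 815 * 0.005858873 = 4.7750 MW

4.7750


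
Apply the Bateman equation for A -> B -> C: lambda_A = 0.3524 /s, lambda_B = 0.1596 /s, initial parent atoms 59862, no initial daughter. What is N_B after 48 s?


N_B(t) = lambda_A * N_A0 / (lambda_B - lambda_A) * [exp(-lambda_A*t) - exp(-lambda_B*t)]
exp(-0.3524*48) = 4.506319e-08; exp(-0.1596*48) = 4.709305e-04
N_B = 0.3524 * 59862 / (0.1596 - 0.3524) * (4.506319e-08 - 4.709305e-04)
N_B = 51.522

51.522


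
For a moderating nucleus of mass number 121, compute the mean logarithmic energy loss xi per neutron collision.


xi = 1 + (A-1)^2/(2A) * ln((A-1)/(A+1))
xi = 1 + (121-1)^2/(2*121) * ln((121-1)/(121 +1))
xi = 0.016438

0.016438


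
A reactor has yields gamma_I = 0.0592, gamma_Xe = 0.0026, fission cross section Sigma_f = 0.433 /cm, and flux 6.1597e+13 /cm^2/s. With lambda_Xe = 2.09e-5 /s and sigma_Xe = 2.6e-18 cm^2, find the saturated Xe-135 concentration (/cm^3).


Xe_eq = (gamma_I + gamma_Xe) * Sigma_f * phi / (lambda_Xe + sigma_Xe * phi)
Numerator = (0.0592 + 0.0026) * 0.433 * 6.1597e+13 = 1.648299e+12
Denominator = 2.09e-5 + 2.6e-18 * 6.1597e+13 = 1.810522e-04
Xe_eq = 1.648299e+12 / 1.810522e-04 = 9.1040e+15 /cm^3

9.1040e+15


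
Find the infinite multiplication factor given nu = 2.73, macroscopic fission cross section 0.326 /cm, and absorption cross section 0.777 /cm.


k_inf = nu * Sigma_f / Sigma_a
k_inf = 2.73 * 0.326 / 0.777
k_inf = 1.1454

1.1454


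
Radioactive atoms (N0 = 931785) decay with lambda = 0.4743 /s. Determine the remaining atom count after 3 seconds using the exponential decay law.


N = N0 * exp(-lambda * t)
N = 931785 * exp(-0.4743 * 3)
N = 224573

224573


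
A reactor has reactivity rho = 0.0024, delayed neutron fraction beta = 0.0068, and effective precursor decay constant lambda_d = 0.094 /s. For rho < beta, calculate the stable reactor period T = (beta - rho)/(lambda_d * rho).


T = (beta - rho) / (lambda_d * rho)
T = (0.0068 - 0.0024) / (0.094 * 0.0024)
T = 19.504 s

19.504


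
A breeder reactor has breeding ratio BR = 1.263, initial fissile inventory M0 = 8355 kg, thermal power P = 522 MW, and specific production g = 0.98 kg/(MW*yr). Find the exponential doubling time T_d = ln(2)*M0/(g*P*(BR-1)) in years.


Breeding gain G = BR - 1 = 1.263 - 1 = 0.263
Fissile production rate = g * P * G = 0.98 * 522 * 0.263 = 134.54028 kg/yr
T_d = ln(2) * M0 / (g * P * G)
T_d = ln(2) * 8355 / 134.54028 = 43.045 yr

43.045


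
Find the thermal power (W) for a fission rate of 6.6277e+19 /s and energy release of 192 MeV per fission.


P = fission_rate * E_MeV * 1.602e-13
P = 6.6277e+19 * 192 * 1.602e-13
P = 2.0386e+09 W

2.0386e+09


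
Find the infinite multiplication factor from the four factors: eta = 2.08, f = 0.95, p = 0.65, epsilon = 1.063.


k_inf = eta * f * p * epsilon
k_inf = 2.08 * 0.95 * 0.65 * 1.063
k_inf = 1.3653

1.3653


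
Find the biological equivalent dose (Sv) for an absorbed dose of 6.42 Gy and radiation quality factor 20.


H = D * Q
H = 6.42 * 20
H = 128.40 Sv

128.40


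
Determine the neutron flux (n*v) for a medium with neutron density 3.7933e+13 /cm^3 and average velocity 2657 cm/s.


phi = n * v
phi = 3.7933e+13 * 2657
phi = 1.0079e+17 /cm^2/s

1.0079e+17


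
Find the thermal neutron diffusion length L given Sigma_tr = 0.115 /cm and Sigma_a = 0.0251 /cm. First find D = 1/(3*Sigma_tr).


D = 1 / (3 * Sigma_tr) = 1 / (3 * 0.115) = 2.898551 cm
L = sqrt(D / Sigma_a)
L = sqrt(2.898551 / 0.0251)
L = 10.746 cm

10.746


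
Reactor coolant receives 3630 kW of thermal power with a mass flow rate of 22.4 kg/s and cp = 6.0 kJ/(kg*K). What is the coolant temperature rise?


dT = Q / (m_dot * cp)
dT = 3630 / (22.4 * 6.0)
dT = 27.009 C

27.009


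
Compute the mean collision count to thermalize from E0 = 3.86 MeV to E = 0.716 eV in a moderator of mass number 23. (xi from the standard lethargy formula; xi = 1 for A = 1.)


xi = 1 + (A-1)^2/(2A)*ln((A-1)/(A+1)) = 0.08448899 (for A = 23)
n = ln(E0/E) / xi
n = ln(3.86e6 / 0.716) / 0.08448899
n = ln(5.391061e+06) / 0.08448899 = 183.46

183.46


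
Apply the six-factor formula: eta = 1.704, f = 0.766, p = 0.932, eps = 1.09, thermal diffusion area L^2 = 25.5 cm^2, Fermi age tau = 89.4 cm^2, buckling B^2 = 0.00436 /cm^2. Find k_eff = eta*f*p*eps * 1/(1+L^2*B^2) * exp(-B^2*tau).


k_inf = eta*f*p*eps = 1.704*0.766*0.932*1.09 = 1.325992
P_TNL = 1/(1 + L^2*B^2) = 1/(1 + 25.5*0.00436) = 0.8999442
P_FNL = exp(-B^2*tau) = exp(-0.00436*89.4) = 0.6772031
k_eff = k_inf * P_TNL * P_FNL = 1.325992 * 0.8999442 * 0.6772031
k_eff = 0.80812

0.80812


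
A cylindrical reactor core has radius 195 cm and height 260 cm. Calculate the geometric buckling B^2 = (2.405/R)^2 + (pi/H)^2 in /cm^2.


B^2 = (2.405/R)^2 + (pi/H)^2
B^2 = (2.405/195)^2 + (pi/260)^2
B^2 = 2.9811e-04 /cm^2

2.9811e-04


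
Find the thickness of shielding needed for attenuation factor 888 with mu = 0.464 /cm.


x = ln(factor) / mu
x = ln(888) / 0.464
x = 14.631 cm

14.631


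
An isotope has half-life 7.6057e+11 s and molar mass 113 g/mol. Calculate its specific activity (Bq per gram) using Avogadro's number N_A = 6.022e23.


lambda = ln(2) / t_half = ln(2) / 7.6057e+11 = 9.113522e-13 /s
SA = lambda * N_A / M
SA = 9.113522e-13 * 6.022e23 / 113
SA = 4.8568e+09 Bq/g

4.8568e+09


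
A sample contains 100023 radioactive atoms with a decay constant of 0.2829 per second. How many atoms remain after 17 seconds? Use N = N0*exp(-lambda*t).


N = N0 * exp(-lambda * t)
N = 100023 * exp(-0.2829 * 17)
N = 815.54

815.54


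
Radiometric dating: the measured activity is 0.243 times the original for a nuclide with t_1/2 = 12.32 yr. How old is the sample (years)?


lambda = ln(2) / t_half = ln(2) / 12.32 = 0.05626195 /yr
t = -ln(A/A0) / lambda
t = -ln(0.243) / 0.05626195
t = 25.145 yr

25.145


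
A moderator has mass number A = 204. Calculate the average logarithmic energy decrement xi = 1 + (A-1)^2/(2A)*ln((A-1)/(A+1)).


xi = 1 + (A-1)^2/(2A) * ln((A-1)/(A+1))
xi = 1 + (204-1)^2/(2*204) * ln((204-1)/(204 +1))
xi = 0.0097720

0.0097720


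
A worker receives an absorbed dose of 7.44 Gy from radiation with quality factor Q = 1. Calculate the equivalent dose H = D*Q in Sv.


H = D * Q
H = 7.44 * 1
H = 7.4400 Sv

7.4400


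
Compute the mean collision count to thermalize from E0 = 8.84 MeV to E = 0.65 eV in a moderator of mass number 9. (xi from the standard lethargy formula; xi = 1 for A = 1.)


xi = 1 + (A-1)^2/(2A)*ln((A-1)/(A+1)) = 0.2066007 (for A = 9)
n = ln(E0/E) / xi
n = ln(8.84e6 / 0.65) / 0.2066007
n = ln(1.360000e+07) / 0.2066007 = 79.504

79.504


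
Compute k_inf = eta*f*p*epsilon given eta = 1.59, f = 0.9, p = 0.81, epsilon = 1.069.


k_inf = eta * f * p * epsilon
k_inf = 1.59 * 0.9 * 0.81 * 1.069
k_inf = 1.2391

1.2391


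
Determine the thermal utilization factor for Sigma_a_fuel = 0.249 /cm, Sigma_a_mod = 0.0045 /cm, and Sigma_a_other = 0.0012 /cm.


f = Sigma_a_fuel / (Sigma_a_fuel + Sigma_a_mod + Sigma_a_other)
f = 0.249 / (0.249 + 0.0045 + 0.0012)
f = 0.97762

0.97762


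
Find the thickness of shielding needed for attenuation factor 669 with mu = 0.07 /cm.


x = ln(factor) / mu
x = ln(669) / 0.07
x = 92.940 cm

92.940


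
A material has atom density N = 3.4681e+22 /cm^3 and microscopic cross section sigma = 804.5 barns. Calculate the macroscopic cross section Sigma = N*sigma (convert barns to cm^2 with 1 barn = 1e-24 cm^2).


Sigma = N * sigma_barns * 1e-24
Sigma = 3.4681e+22 * 804.5 * 1e-24
Sigma = 27.901 /cm

27.901


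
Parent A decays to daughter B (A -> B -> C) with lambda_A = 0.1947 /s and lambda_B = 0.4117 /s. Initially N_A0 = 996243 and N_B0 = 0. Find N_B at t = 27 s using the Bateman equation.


N_B(t) = lambda_A * N_A0 / (lambda_B - lambda_A) * [exp(-lambda_A*t) - exp(-lambda_B*t)]
exp(-0.1947*27) = 0.005211435; exp(-0.4117*27) = 1.487394e-05
N_B = 0.1947 * 996243 / (0.4117 - 0.1947) * (0.005211435 - 1.487394e-05)
N_B = 4645.0

4645.0


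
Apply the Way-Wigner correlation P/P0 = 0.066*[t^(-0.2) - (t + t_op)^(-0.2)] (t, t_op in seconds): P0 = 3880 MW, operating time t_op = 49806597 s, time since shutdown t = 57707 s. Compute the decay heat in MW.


P/P0 = 0.066 * [t^(-0.2) - (t + t_op)^(-0.2)]
P/P0 = 0.066 * [57707^(-0.2) - (57707 + 49806597)^(-0.2)]
P/P0 = 0.066 * [0.1116232 - 0.02886969] = 0.005461732
P = 3880 * 0.005461732 = 21.192 MW

21.192


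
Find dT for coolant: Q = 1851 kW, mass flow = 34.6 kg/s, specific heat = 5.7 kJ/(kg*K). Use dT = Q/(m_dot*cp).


dT = Q / (m_dot * cp)
dT = 1851 / (34.6 * 5.7)
dT = 9.3855 C

9.3855


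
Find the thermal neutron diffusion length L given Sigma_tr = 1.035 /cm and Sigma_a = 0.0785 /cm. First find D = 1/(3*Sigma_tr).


D = 1 / (3 * Sigma_tr) = 1 / (3 * 1.035) = 0.3220612 cm
L = sqrt(D / Sigma_a)
L = sqrt(0.3220612 / 0.0785)
L = 2.0255 cm

2.0255


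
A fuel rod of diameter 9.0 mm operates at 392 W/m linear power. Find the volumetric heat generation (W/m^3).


r = D / 2 / 1000 = 9.0 / 2 / 1000 = 0.0045 m
q''' = q' / (pi * r^2)
q''' = 392 / (pi * 0.0045^2)
q''' = 6.1619e+06 W/m^3

6.1619e+06


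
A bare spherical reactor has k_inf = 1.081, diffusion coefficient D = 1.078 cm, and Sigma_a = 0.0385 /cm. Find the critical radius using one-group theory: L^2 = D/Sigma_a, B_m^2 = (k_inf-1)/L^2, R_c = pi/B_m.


L^2 = D / Sigma_a = 1.078 / 0.0385 = 28.00000 cm^2
B_m^2 = (k_inf - 1) / L^2 = (1.081 - 1) / 28.00000 = 0.002892857 /cm^2
For a bare sphere: B_g = pi/R, so R_c = pi / sqrt(B_m^2)
R_c = pi / sqrt(0.002892857) = 58.410 cm

58.410


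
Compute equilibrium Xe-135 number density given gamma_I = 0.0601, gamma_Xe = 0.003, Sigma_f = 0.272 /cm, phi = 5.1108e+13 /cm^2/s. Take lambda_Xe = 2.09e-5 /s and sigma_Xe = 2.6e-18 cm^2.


Xe_eq = (gamma_I + gamma_Xe) * Sigma_f * phi / (lambda_Xe + sigma_Xe * phi)
Numerator = (0.0601 + 0.003) * 0.272 * 5.1108e+13 = 8.771768e+11
Denominator = 2.09e-5 + 2.6e-18 * 5.1108e+13 = 1.537808e-04
Xe_eq = 8.771768e+11 / 1.537808e-04 = 5.7041e+15 /cm^3

5.7041e+15


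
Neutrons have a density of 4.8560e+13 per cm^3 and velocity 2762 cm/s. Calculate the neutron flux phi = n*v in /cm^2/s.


phi = n * v
phi = 4.8560e+13 * 2762
phi = 1.3412e+17 /cm^2/s

1.3412e+17


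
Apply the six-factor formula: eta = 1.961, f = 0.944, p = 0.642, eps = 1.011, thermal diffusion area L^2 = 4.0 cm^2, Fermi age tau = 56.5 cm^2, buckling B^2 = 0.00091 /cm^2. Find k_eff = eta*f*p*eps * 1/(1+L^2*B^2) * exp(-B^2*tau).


k_inf = eta*f*p*eps = 1.961*0.944*0.642*1.011 = 1.201533
P_TNL = 1/(1 + L^2*B^2) = 1/(1 + 4.0*0.00091) = 0.9963732
P_FNL = exp(-B^2*tau) = exp(-0.00091*56.5) = 0.9498844
k_eff = k_inf * P_TNL * P_FNL = 1.201533 * 0.9963732 * 0.9498844
k_eff = 1.1372

1.1372


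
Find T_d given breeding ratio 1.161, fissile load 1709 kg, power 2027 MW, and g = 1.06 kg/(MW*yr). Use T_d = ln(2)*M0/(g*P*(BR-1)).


Breeding gain G = BR - 1 = 1.161 - 1 = 0.161
Fissile production rate = g * P * G = 1.06 * 2027 * 0.161 = 345.92782 kg/yr
T_d = ln(2) * M0 / (g * P * G)
T_d = ln(2) * 1709 / 345.92782 = 3.4244 yr

3.4244


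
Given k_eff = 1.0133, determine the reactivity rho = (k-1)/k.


rho = (k_eff - 1) / k_eff
rho = (1.0133 - 1) / 1.0133
rho = 0.013125

0.013125


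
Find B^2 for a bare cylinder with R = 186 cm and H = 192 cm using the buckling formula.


B^2 = (2.405/R)^2 + (pi/H)^2
B^2 = (2.405/186)^2 + (pi/192)^2
B^2 = 4.3492e-04 /cm^2

4.3492e-04


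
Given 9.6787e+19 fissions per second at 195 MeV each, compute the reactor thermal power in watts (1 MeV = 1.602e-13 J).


P = fission_rate * E_MeV * 1.602e-13
P = 9.6787e+19 * 195 * 1.602e-13
P = 3.0235e+09 W

3.0235e+09


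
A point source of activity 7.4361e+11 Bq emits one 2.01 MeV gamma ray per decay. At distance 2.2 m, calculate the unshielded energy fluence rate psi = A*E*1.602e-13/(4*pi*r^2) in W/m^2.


psi = A * E * 1.602e-13 / (4*pi*r^2)
psi = 7.4361e+11 * 2.01 * 1.602e-13 / (4*pi*2.2^2)
psi = 0.0039368 W/m^2

0.0039368


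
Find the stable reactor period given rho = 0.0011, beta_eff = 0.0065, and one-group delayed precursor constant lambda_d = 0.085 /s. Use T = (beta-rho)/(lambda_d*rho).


T = (beta - rho) / (lambda_d * rho)
T = (0.0065 - 0.0011) / (0.085 * 0.0011)
T = 57.754 s

57.754
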